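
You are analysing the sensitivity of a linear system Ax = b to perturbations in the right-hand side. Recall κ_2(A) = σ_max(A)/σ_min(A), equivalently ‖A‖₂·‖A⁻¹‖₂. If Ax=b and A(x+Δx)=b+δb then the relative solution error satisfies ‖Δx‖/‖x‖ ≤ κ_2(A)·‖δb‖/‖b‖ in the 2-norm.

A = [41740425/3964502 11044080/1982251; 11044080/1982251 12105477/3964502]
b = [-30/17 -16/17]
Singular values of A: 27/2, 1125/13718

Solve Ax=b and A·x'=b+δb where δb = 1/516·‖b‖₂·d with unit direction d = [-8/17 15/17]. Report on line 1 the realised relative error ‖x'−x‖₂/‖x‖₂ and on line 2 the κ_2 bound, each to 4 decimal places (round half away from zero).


0.3190
0.3190

largest singular value 27/2, smallest 1125/13718
κ = σ_max/σ_min = (27/2)/(1125/13718) = 164.6160
worst-case relative error ≤ 164.6160 × 1/516 = 0.3190
solve Ax = b  →  x = [-0.1307 -0.0697]
‖b‖ = 2.0000, ‖x‖ = 0.1481
re-solving with b+δb shifts x by Δx of norm 0.0473
relative error = 0.3190
tightness: 0.3190 against a bound of 0.3190; the bound is attained (ratio 1)


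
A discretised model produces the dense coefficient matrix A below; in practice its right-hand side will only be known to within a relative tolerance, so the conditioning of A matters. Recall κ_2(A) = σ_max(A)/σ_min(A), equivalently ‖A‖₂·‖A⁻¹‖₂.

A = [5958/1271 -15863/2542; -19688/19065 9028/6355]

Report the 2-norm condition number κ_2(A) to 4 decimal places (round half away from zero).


297.6000

AᵀA = [4981924/216225 -2214119/72075; -2214119/72075 3936281/96100]; tr = 2214169/34596, det = 400/8649
char-poly roots: 64 and 25/34596
κ_2(A) = √(λ_max/λ_min) = √(64 / (25/34596)) = 297.6000


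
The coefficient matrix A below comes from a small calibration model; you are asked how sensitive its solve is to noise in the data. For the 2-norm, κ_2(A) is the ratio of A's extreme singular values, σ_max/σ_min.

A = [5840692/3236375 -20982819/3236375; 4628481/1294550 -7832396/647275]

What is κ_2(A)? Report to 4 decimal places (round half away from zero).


152.3000

AᵀA = [2325348239929/144970562500 -1992060152082/36242640625; -1992060152082/36242640625 6830240037049/36242640625]; tr = 47434093421/231952900, det = 418161601/231952900
λ_max, λ_min = (47434093421/231952900 ± √2249605243488073111641/53802147818410000)/2 = 20449/100, 20449/2319529
κ_2(A) = √(λ_max/λ_min) = √((20449/100) / (20449/2319529)) = 152.3000


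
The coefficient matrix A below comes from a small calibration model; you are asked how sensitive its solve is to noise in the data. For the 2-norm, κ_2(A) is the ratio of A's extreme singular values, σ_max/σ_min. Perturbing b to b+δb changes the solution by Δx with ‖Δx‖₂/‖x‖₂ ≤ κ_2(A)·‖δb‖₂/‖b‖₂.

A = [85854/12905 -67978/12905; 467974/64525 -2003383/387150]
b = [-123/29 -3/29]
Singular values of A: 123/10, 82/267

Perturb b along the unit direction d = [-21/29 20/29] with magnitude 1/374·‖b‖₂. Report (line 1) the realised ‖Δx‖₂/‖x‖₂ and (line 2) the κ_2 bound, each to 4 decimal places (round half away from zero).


0.0038
0.1071

σ_max = 123/10, σ_min = 82/267
κ_2(A) = (123/10) / (82/267) = 40.0500
κ_2(A)·‖δb‖/‖b‖ = 0.1071
solve Ax = b  →  x = [5.6659 7.9610]
2-norm of b is 4.2426; of x, 9.7713
re-solving with b+δb shifts x by Δx of norm 0.0369
relative error = 0.0038
so the bound overstates the realised error by a factor of ≈ 28.3285 (computed from the unrounded values)


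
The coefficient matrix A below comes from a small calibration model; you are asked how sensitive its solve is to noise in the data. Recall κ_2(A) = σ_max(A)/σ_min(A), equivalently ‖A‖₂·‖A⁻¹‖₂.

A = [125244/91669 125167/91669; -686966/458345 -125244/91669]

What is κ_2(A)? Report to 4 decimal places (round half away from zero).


43.6000

form AᵀA = [1027436116/249798025 195505884/49959605; 195505884/49959605 37280425/9991921] with trace 2329901/297025 and determinant 9604/297025
solving λ² − 2329901/297025·λ + 9604/297025 = 0 gives λ = 196/25, 49/11881
κ_2(A) = √(λ_max/λ_min) = √((196/25) / (49/11881)) = 43.6000


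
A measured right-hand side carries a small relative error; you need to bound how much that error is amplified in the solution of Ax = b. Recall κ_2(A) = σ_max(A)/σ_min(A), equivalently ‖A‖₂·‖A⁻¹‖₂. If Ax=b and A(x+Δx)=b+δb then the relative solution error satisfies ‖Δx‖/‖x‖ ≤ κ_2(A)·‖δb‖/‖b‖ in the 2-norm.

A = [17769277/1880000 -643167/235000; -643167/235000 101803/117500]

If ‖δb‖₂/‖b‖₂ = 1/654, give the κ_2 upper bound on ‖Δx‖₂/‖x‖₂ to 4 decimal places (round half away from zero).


M = AᵀA = [547554700249/5655040000 -19961974179/706880000; -19961974179/706880000 728190709/88360000]. tr(M)=950654249/9048064, det(M)=70644025/144769024
char-poly roots: 1681/16 and 42025/9048064
σ_max=√(1681/16)=(41/4), σ_min=√(42025/9048064)=(205/3008) → κ = 150.4000
perturbation bound = 150.4000·1/654 = 0.2300

0.2300


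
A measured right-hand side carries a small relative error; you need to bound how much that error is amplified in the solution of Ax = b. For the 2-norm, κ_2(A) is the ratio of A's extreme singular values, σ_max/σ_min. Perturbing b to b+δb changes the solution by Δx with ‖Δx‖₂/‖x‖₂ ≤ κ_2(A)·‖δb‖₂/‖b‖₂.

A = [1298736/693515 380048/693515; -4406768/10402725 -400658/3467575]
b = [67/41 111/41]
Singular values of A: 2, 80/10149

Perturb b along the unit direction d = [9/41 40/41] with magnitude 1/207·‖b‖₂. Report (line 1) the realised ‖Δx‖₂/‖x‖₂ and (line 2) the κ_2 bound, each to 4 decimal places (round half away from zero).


from the listed singular values, σ₁ = 2, σ_n = 80/10149
condition number: 2 ÷ (80/10149) = 253.7250
bound on ‖Δx‖/‖x‖: κ·ε = 253.7250·1/207 = 1.2257
solve Ax = b  →  x = [-106.0845 365.5040]
2-norm of b is 3.1623; of x, 380.5878
Δx = A⁻¹·δb where δb = 1/207·3.1623·d; ‖Δx‖ = 1.9380
relative error = 0.0051
realised/bound (from unrounded values) ≈ 0.0042

0.0051
1.2257


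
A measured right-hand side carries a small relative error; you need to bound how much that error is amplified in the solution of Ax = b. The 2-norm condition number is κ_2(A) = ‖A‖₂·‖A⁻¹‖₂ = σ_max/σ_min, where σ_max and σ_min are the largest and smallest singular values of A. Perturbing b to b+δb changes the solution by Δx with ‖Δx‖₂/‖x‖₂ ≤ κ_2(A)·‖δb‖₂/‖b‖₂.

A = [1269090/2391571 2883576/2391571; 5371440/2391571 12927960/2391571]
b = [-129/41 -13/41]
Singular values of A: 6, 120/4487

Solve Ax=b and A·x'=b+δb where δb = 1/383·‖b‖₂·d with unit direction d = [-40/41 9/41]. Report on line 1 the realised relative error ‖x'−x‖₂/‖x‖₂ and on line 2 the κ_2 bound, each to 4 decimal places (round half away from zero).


largest singular value 6, smallest 120/4487
κ = σ_max/σ_min = 6/(120/4487) = 224.3500
perturbation bound = 224.3500·1/383 = 0.5858
solve Ax = b  →  x = [-103.6103 42.9904]
‖b‖ = 3.1623, ‖x‖ = 112.1751
δb = ε·‖b‖·d = [-0.0081 0.0018]; solving A·Δx = δb gives ‖Δx‖ = 0.3087
relative error = 0.0028
tightness: 0.0028 against a bound of 0.5858 (unrounded ratio ≈ 0.0047)

0.0028
0.5858


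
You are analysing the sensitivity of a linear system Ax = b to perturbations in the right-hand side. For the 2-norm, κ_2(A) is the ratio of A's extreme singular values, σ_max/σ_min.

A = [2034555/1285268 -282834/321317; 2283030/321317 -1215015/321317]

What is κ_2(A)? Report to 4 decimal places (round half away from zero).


253.5500

form AᵀA = [52073188425/982697104 -3471476535/122837138; -3471476535/122837138 925792101/61418569] with trace 231438969/3400336 and determinant 245025/3400336
solving λ² − 231438969/3400336·λ + 245025/3400336 = 0 gives λ = 1089/16, 225/212521
σ_max=√(1089/16)=(33/4), σ_min=√(225/212521)=(15/461) → κ = 253.5500


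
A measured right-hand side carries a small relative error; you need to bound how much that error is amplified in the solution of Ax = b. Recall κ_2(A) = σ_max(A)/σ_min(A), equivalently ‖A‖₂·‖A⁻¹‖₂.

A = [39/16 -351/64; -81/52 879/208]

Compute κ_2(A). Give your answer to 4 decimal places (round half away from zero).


M = AᵀA = [362025/43264 -3452625/173056; -3452625/173056 33183225/692224]. tr(M)=230625/4096, det(M)=50625/16384
λ_max, λ_min = (230625/4096 ± √52980530625/16777216)/2 = 225/4, 225/4096
σ_max=√(225/4)=(15/2), σ_min=√(225/4096)=(15/64) → κ = 32.0000

32.0000


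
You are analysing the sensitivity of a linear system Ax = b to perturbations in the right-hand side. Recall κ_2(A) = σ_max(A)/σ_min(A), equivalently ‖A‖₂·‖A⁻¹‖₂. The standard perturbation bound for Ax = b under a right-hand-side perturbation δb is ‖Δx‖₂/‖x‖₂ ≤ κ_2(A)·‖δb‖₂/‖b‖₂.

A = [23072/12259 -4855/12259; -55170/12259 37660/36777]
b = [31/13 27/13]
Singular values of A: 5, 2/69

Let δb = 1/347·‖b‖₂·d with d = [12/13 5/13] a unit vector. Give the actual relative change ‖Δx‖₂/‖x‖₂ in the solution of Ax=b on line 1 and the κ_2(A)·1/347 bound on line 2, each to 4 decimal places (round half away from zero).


0.0030
0.4971

σ_max = 5, σ_min = 2/69
κ = σ_max/σ_min = 5/(2/69) = 172.5000
κ_2(A)·‖δb‖/‖b‖ = 0.4971
solve Ax = b  →  x = [22.5244 101.0195]
‖b‖ = 3.1623, ‖x‖ = 103.5002
re-solving with b+δb shifts x by Δx of norm 0.3144
relative error = 0.0030
realised/bound (from unrounded values) ≈ 0.0061


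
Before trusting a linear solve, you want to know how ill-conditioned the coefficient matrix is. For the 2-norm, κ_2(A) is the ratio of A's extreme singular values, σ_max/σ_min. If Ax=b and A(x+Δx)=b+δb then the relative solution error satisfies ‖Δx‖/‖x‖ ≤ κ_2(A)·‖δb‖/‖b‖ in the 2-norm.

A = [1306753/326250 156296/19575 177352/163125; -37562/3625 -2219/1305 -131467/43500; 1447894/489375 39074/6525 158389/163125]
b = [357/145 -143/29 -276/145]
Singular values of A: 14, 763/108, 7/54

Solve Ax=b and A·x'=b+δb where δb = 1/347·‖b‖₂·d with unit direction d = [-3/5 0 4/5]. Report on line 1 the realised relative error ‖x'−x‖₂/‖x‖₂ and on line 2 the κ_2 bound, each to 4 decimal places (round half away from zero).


0.0056
0.3112

largest singular value 14, smallest 7/54
κ_2(A) = 14 / (7/54) = 108.0000
perturbation bound = 108.0000·1/347 = 0.3112
solve Ax = b  →  x = [6.9440 -0.1683 -22.0818]
‖b‖ = 5.8310, ‖x‖ = 23.1485
re-solving with b+δb shifts x by Δx of norm 0.1296
dividing the unrounded norms, ‖Δx‖/‖x‖ = 0.0056
tightness: 0.0056 against a bound of 0.3112 (unrounded ratio ≈ 0.0180)


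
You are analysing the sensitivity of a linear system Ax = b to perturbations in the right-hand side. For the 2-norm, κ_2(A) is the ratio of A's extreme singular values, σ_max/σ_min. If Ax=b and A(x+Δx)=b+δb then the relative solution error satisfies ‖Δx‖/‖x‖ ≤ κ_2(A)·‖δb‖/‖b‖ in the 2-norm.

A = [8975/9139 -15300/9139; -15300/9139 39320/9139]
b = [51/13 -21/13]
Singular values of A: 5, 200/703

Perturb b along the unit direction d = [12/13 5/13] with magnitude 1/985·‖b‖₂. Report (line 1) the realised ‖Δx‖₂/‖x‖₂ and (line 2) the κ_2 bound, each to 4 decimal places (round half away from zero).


largest singular value 5, smallest 200/703
condition number: 5 ÷ (200/703) = 17.5750
bound on ‖Δx‖/‖x‖: κ·ε = 17.5750·1/985 = 0.0178
solve Ax = b  →  x = [9.9646 3.5019]
‖b‖₂ = 4.2426 and ‖x‖₂ = 10.5621
with δb = [0.0040 0.0017], A·Δx = δb → ‖Δx‖ = 0.0151
relative error = 0.0014
tightness: 0.0014 against a bound of 0.0178 (unrounded ratio ≈ 0.0803)

0.0014
0.0178


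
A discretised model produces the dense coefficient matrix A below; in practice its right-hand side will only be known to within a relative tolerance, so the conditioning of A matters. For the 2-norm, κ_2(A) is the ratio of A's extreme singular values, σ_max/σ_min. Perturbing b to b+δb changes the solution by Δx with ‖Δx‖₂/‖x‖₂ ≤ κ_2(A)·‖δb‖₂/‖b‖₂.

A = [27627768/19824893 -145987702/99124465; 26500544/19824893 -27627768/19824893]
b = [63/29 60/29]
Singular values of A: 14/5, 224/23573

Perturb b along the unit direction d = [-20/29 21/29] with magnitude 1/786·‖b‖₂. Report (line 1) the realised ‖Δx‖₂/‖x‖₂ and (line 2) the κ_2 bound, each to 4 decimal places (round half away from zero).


0.3749
0.3749

σ_max = 14/5, σ_min = 224/23573
κ = σ_max/σ_min = (14/5)/(224/23573) = 294.6625
bound on ‖Δx‖/‖x‖: κ·ε = 294.6625·1/786 = 0.3749
solve Ax = b  →  x = [0.7389 -0.7759]
2-norm of b is 3.0000; of x, 1.0714
δb = ε·‖b‖·d = [-0.0026 0.0028]; solving A·Δx = δb gives ‖Δx‖ = 0.4017
realised ‖Δx‖/‖x‖ = 0.3749
tightness: 0.3749 against a bound of 0.3749; the bound is attained (ratio 1)


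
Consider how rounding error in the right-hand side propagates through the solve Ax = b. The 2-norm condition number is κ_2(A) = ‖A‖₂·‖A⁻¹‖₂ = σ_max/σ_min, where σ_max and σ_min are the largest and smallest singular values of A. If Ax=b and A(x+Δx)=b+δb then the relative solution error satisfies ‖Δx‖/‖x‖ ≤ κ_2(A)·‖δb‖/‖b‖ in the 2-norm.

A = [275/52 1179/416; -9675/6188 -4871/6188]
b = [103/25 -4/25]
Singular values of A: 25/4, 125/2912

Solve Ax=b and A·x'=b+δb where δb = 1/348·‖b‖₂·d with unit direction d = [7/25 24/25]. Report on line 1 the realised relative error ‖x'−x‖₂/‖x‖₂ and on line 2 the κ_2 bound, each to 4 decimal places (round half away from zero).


σ_max = 25/4, σ_min = 125/2912
condition number: (25/4) ÷ (125/2912) = 145.6000
perturbation bound = 145.6000·1/348 = 0.4184
solve Ax = b  →  x = [-10.3981 20.8565]
‖b‖ = 4.1231, ‖x‖ = 23.3048
with δb = [0.0033 0.0114], A·Δx = δb → ‖Δx‖ = 0.2760
dividing the unrounded norms, ‖Δx‖/‖x‖ = 0.0118
realised/bound (from unrounded values) ≈ 0.0283

0.0118
0.4184


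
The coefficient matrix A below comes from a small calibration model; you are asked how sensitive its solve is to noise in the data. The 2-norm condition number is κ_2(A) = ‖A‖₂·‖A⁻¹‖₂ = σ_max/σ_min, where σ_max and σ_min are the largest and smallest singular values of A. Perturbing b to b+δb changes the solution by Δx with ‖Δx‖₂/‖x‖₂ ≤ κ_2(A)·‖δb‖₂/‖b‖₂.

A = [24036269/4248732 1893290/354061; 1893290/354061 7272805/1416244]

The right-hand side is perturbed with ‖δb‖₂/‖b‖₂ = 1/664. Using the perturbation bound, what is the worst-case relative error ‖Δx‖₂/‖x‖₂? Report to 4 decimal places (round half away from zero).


form AᵀA = [1300733649121/21464594064 25807435990/447179043; 25807435990/447179043 131089708625/2384954896] with trace 1474756853/12761352 and determinant 85470025/408363264
λ_max, λ_min = (1474756853/12761352 ± √135923214771009649/10178256554244)/2 = 1849/16, 46225/25522704
κ = σ_max/σ_min = (43/4)/(215/5052) = 252.6000
perturbation bound = 252.6000·1/664 = 0.3804

0.3804


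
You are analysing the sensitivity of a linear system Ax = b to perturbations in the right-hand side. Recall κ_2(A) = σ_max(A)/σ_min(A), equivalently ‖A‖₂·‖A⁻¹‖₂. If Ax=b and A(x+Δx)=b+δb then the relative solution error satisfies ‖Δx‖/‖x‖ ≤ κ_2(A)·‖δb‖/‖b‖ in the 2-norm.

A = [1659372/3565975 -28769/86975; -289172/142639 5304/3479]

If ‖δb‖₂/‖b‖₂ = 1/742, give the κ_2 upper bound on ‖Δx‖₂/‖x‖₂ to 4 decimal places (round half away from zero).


AᵀA = [32728312864/7564650625 -24544967148/7564650625; -24544967148/7564650625 18410415361/7564650625]; tr = 2045549129/302586025, det = 456976/302586025
solving λ² − 2045549129/302586025·λ + 456976/302586025 = 0 gives λ = 169/25, 2704/12103441
σ_max=√(169/25)=(13/5), σ_min=√(2704/12103441)=(52/3479) → κ = 173.9500
κ_2(A)·‖δb‖/‖b‖ = 0.2344

0.2344


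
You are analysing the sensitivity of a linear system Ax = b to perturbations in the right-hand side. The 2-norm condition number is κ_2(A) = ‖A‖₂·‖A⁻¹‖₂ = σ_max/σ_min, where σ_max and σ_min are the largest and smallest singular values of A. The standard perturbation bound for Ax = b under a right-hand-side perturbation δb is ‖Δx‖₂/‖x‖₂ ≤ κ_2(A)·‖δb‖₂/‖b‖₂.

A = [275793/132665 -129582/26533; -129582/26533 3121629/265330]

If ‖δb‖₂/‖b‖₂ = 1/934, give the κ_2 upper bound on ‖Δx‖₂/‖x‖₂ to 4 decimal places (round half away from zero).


0.3362

AᵀA = [2934018621/104142025 -281646477/4165681; -281646477/4165681 67595959089/416568100]; tr = 469420317/2464900, det = 22667121/61622500
λ_max, λ_min = (469420317/2464900 ± √8813859778501281/243029280400)/2 = 4761/25, 4761/2464900
σ_max=√(4761/25)=(69/5), σ_min=√(4761/2464900)=(69/1570) → κ = 314.0000
bound on ‖Δx‖/‖x‖: κ·ε = 314.0000·1/934 = 0.3362


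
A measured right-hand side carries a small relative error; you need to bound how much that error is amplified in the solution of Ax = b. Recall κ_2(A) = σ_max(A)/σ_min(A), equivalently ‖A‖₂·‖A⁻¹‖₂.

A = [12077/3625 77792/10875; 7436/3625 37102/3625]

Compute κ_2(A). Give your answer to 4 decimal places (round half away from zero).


M = AᵀA = [8045921/525625 70686616/1576875; 70686616/1576875 737624836/4730625]. tr(M)=1296061/7569, det(M)=2856100/7569
char-poly roots: 169 and 16900/7569
so κ_2 = √(169 / (16900/7569)) = 8.7000

8.7000


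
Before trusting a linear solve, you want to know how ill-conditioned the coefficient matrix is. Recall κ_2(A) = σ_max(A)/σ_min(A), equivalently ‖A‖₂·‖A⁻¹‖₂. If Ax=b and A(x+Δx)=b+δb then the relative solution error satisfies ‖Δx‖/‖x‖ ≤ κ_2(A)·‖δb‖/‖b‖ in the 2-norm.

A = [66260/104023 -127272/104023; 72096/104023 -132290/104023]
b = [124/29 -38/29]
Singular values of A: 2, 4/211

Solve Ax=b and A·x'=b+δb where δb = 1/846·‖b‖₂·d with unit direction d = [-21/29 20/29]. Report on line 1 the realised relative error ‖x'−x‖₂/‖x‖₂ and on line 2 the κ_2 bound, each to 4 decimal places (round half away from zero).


largest singular value 2, smallest 4/211
κ_2(A) = 2 / (4/211) = 105.5000
perturbation bound = 105.5000·1/846 = 0.1247
solve Ax = b  →  x = [-185.7059 -100.1765]
2-norm of b is 4.4721; of x, 211.0024
re-solving with b+δb shifts x by Δx of norm 0.2788
dividing the unrounded norms, ‖Δx‖/‖x‖ = 0.0013
realised/bound (from unrounded values) ≈ 0.0106

0.0013
0.1247


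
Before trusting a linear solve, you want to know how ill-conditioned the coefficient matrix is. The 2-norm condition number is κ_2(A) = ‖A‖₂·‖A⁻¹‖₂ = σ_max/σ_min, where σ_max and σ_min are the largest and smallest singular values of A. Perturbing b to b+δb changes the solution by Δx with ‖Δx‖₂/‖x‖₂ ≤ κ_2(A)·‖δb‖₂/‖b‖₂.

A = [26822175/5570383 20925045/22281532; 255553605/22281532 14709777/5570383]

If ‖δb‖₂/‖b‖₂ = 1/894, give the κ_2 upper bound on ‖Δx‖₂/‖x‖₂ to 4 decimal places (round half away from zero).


M = AᵀA = [454547397492225/2937672593296 6391112070960/183604537081; 6391112070960/183604537081 23076320346081/2937672593296]. tr(M)=142065353313/873787208, det(M)=105706265625/27961190656
eigenvalues of AᵀA: λ = (tr ± √(tr²−4·det))/2 = 2601/16, 40640625/1747574416
κ_2(A) = √(λ_max/λ_min) = √((2601/16) / (40640625/1747574416)) = 83.6080
bound on ‖Δx‖/‖x‖: κ·ε = 83.6080·1/894 = 0.0935

0.0935


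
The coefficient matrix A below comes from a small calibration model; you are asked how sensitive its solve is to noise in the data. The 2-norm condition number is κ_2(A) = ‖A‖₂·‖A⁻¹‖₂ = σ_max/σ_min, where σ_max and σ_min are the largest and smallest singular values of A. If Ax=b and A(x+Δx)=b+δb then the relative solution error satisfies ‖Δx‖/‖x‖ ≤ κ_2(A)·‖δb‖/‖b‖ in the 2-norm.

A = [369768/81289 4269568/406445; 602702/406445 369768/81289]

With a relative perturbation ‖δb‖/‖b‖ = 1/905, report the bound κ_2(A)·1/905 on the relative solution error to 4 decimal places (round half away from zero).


AᵀA = [22375497316/977500225 2132082288/39100009; 2132082288/39100009 128091244096/977500225]; tr = 890335748/5784025, det = 3782742016/144600625
solving λ² − 890335748/5784025·λ + 3782742016/144600625 = 0 gives λ = 3844/25, 984064/5784025
so κ_2 = √((3844/25) / (984064/5784025)) = 30.0625
perturbation bound = 30.0625·1/905 = 0.0332

0.0332


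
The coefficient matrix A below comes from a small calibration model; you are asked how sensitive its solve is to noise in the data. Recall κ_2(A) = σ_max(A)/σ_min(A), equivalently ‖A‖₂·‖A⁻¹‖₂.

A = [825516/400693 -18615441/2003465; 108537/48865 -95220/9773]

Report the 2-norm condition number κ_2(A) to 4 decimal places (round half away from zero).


337.0000

M = AᵀA = [43804480329/4772737225 -38930201856/954547445; -38930201856/954547445 865123600041/4772737225]. tr(M)=108141354/567845, det(M)=22667121/70980625
solving λ² − 108141354/567845·λ + 22667121/70980625 = 0 gives λ = 4761/25, 4761/2839225
κ = σ_max/σ_min = (69/5)/(69/1685) = 337.0000


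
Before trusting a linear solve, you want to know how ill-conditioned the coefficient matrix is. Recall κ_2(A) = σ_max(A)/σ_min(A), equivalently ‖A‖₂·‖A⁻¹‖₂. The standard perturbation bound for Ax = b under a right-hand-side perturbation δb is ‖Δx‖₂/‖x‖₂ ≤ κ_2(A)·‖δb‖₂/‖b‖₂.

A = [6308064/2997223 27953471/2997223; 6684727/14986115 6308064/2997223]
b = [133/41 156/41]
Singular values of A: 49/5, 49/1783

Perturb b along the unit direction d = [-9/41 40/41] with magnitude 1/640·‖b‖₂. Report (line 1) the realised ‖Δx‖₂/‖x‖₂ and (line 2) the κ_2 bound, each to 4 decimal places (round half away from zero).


from the listed singular values, σ₁ = 49/5, σ_n = 49/1783
κ_2(A) = (49/5) / (49/1783) = 356.6000
perturbation bound = 356.6000·1/640 = 0.5572
solve Ax = b  →  x = [-106.4111 24.3609]
2-norm of b is 5.0000; of x, 109.1640
Δx = A⁻¹·δb where δb = 1/640·5.0000·d; ‖Δx‖ = 0.2843
relative error = 0.0026
tightness: 0.0026 against a bound of 0.5572 (unrounded ratio ≈ 0.0047)

0.0026
0.5572


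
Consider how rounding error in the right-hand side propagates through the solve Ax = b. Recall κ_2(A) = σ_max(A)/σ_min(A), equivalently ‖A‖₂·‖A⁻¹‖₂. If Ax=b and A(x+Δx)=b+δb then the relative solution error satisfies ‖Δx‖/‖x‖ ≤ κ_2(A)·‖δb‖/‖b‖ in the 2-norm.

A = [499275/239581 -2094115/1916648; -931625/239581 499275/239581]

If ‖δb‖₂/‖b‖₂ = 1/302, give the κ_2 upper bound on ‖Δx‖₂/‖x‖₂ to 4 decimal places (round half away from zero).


M = AᵀA = [3865746250/198612649 -16493549625/1588901192; -16493549625/1588901192 70376994025/12711209536]. tr(M)=1099601225/43983424, det(M)=390625/43983424
eigenvalues of AᵀA: λ = (tr ± √(tr²−4·det))/2 = 25, 15625/43983424
so κ_2 = √(25 / (15625/43983424)) = 265.2800
κ_2(A)·‖δb‖/‖b‖ = 0.8784

0.8784


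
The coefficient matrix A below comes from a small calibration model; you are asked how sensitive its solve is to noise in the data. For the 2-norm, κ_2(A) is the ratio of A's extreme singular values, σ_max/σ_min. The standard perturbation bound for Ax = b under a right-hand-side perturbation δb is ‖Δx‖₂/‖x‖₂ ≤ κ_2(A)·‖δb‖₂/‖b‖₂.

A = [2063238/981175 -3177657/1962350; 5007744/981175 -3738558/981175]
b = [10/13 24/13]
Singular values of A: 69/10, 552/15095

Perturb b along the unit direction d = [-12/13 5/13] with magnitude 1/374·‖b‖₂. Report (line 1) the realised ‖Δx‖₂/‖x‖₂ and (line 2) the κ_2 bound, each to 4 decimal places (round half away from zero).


0.5045
0.5045

σ_max = 69/10, σ_min = 552/15095
κ = σ_max/σ_min = (69/10)/(552/15095) = 188.6875
perturbation bound = 188.6875·1/374 = 0.5045
solve Ax = b  →  x = [0.2319 -0.1739]
‖b‖₂ = 2.0000 and ‖x‖₂ = 0.2899
δb = ε·‖b‖·d = [-0.0049 0.0021]; solving A·Δx = δb gives ‖Δx‖ = 0.1462
realised ‖Δx‖/‖x‖ = 0.5045
so the bound is sharp here: realised error equals the bound


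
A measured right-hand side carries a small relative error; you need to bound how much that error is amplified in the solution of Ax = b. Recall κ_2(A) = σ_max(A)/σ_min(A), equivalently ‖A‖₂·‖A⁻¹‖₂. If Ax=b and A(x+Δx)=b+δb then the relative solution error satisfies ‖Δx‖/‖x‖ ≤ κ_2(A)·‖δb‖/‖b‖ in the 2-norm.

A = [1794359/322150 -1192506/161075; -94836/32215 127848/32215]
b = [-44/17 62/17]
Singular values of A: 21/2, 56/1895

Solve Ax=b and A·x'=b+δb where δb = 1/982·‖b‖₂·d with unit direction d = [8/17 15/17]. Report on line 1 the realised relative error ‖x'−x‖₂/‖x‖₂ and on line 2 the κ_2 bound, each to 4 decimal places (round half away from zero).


from the listed singular values, σ₁ = 21/2, σ_n = 56/1895
condition number: (21/2) ÷ (56/1895) = 355.3125
κ_2(A)·‖δb‖/‖b‖ = 0.3618
solve Ax = b  →  x = [53.9143 40.9119]
‖b‖ = 4.4721, ‖x‖ = 67.6796
δb = ε·‖b‖·d = [0.0021 0.0040]; solving A·Δx = δb gives ‖Δx‖ = 0.1541
dividing the unrounded norms, ‖Δx‖/‖x‖ = 0.0023
realised/bound (from unrounded values) ≈ 0.0063

0.0023
0.3618


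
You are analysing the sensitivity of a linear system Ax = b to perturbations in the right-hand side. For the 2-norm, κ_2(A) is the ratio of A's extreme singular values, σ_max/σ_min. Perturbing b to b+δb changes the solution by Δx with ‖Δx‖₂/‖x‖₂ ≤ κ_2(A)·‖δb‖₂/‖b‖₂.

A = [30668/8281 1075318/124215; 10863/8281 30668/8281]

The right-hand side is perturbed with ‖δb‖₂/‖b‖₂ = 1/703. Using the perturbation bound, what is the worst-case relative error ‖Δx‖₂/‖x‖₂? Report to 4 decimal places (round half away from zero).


0.0627

form AᵀA = [6263497/405769 224704436/6086535; 224704436/6086535 8094243796/91298025] with trace 56233909/540225 and determinant 334084/60025
eigenvalues of AᵀA: λ = (tr ± √(tr²−4·det))/2 = 2601/25, 1156/21609
κ = σ_max/σ_min = (51/5)/(34/147) = 44.1000
perturbation bound = 44.1000·1/703 = 0.0627


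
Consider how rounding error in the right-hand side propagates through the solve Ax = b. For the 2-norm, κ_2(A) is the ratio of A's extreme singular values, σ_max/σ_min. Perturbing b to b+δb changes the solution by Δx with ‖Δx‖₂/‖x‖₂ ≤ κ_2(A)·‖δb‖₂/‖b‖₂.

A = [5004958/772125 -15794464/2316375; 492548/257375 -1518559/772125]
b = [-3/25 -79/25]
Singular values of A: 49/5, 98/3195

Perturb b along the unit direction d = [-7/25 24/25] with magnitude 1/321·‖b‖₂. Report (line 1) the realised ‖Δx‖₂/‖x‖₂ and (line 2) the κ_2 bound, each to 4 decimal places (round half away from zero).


largest singular value 49/5, smallest 98/3195
κ_2(A) = (49/5) / (98/3195) = 319.5000
κ_2(A)·‖δb‖/‖b‖ = 0.9953
solve Ax = b  →  x = [-70.8955 -67.3786]
2-norm of b is 3.1623; of x, 97.8062
δb = ε·‖b‖·d = [-0.0028 0.0095]; solving A·Δx = δb gives ‖Δx‖ = 0.3212
dividing the unrounded norms, ‖Δx‖/‖x‖ = 0.0033
so the bound overstates the realised error by a factor of ≈ 303.1045 (computed from the unrounded values)

0.0033
0.9953


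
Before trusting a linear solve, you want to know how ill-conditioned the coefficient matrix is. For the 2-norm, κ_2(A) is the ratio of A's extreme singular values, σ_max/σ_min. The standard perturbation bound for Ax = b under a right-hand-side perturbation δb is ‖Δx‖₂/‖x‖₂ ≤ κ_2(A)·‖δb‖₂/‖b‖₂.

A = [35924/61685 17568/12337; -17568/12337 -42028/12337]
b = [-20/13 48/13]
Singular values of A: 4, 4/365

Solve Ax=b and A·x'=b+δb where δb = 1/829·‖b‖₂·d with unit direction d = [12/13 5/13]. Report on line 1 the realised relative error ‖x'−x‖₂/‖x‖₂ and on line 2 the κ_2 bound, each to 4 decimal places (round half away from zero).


from the listed singular values, σ₁ = 4, σ_n = 4/365
condition number: 4 ÷ (4/365) = 365.0000
worst-case relative error ≤ 365.0000 × 1/829 = 0.4403
solve Ax = b  →  x = [-0.3846 -0.9231]
‖b‖₂ = 4.0000 and ‖x‖₂ = 1.0000
re-solving with b+δb shifts x by Δx of norm 0.4403
realised ‖Δx‖/‖x‖ = 0.4403
tightness: 0.4403 against a bound of 0.4403; the bound is attained (ratio 1)

0.4403
0.4403


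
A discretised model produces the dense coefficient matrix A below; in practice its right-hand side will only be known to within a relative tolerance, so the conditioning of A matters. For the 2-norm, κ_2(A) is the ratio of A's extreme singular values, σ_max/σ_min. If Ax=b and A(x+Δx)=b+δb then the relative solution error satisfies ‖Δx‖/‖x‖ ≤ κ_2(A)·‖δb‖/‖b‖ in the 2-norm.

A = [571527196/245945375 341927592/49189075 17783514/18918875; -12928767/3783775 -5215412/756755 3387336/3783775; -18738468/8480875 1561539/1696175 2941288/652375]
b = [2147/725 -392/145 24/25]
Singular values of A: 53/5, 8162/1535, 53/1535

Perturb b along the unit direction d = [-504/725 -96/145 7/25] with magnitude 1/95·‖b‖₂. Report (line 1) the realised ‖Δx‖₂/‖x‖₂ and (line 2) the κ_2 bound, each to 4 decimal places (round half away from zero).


2.9813
3.2316

largest singular value 53/5, smallest 53/1535
κ_2(A) = (53/5) / (53/1535) = 307.0000
perturbation bound = 307.0000·1/95 = 3.2316
solve Ax = b  →  x = [0.0634 0.3824 0.1659]
‖b‖ = 4.1231, ‖x‖ = 0.4216
Δx = A⁻¹·δb where δb = 1/95·4.1231·d; ‖Δx‖ = 1.2570
dividing the unrounded norms, ‖Δx‖/‖x‖ = 2.9813
realised/bound (from unrounded values) ≈ 0.9226


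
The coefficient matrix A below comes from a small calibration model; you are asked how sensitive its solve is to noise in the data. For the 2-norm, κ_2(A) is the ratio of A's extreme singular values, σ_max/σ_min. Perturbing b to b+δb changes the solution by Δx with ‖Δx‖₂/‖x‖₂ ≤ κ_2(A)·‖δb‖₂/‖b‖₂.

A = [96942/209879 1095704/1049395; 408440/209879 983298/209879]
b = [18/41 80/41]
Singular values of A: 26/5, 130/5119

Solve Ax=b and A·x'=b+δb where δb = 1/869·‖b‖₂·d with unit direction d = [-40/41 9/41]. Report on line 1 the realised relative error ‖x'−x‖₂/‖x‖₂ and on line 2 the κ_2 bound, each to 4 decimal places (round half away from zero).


0.2356
0.2356

largest singular value 26/5, smallest 130/5119
κ = σ_max/σ_min = (26/5)/(130/5119) = 204.7600
perturbation bound = 204.7600·1/869 = 0.2356
solve Ax = b  →  x = [0.1479 0.3550]
‖b‖₂ = 2.0000 and ‖x‖₂ = 0.3846
re-solving with b+δb shifts x by Δx of norm 0.0906
realised ‖Δx‖/‖x‖ = 0.2356
so the bound is sharp here: realised error equals the bound


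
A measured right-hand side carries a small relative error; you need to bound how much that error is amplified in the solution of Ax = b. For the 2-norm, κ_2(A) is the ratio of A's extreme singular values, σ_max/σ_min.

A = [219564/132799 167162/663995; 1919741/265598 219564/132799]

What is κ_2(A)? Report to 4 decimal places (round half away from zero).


63.2000

AᵀA = [2307102265/41964484 648701838/52455605; 648701838/52455605 733582324/262278025]; tr = 36057041/624100, det = 130321/156025
λ_max, λ_min = (36057041/624100 ± √1298808872298081/389500810000)/2 = 1444/25, 361/24964
σ_max=√(1444/25)=(38/5), σ_min=√(361/24964)=(19/158) → κ = 63.2000


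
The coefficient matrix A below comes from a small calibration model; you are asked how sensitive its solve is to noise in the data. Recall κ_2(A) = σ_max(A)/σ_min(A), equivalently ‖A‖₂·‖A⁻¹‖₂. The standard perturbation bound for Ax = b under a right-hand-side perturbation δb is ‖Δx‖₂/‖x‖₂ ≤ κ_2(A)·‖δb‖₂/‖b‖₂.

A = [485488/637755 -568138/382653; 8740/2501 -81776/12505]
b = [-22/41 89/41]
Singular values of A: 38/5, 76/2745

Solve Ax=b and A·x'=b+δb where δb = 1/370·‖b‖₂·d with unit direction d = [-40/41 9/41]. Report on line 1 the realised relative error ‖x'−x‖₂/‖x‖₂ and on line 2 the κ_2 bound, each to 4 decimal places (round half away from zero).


0.0060
0.7419

largest singular value 38/5, smallest 76/2745
condition number: (38/5) ÷ (76/2745) = 274.5000
perturbation bound = 274.5000·1/370 = 0.7419
solve Ax = b  →  x = [31.9930 16.7647]
‖b‖ = 2.2361, ‖x‖ = 36.1194
Δx = A⁻¹·δb where δb = 1/370·2.2361·d; ‖Δx‖ = 0.2183
relative error = 0.0060
so the bound overstates the realised error by a factor of ≈ 122.7634 (computed from the unrounded values)


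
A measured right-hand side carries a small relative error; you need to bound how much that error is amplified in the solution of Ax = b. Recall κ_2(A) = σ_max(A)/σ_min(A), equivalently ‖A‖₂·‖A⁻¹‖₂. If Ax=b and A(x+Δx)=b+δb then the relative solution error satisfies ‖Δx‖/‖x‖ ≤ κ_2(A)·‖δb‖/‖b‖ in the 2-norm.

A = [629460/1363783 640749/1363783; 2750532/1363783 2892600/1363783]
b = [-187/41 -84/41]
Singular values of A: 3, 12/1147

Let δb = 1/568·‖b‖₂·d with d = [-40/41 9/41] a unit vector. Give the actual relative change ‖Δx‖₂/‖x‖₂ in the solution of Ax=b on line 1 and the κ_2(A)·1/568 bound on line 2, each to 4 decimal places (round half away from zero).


0.0022
0.5048

from the listed singular values, σ₁ = 3, σ_n = 12/1147
κ_2(A) = 3 / (12/1147) = 286.7500
κ_2(A)·‖δb‖/‖b‖ = 0.5048
solve Ax = b  →  x = [-277.5517 262.9540]
2-norm of b is 5.0000; of x, 382.3346
δb = ε·‖b‖·d = [-0.0086 0.0019]; solving A·Δx = δb gives ‖Δx‖ = 0.8414
relative error = 0.0022
realised/bound (from unrounded values) ≈ 0.0044


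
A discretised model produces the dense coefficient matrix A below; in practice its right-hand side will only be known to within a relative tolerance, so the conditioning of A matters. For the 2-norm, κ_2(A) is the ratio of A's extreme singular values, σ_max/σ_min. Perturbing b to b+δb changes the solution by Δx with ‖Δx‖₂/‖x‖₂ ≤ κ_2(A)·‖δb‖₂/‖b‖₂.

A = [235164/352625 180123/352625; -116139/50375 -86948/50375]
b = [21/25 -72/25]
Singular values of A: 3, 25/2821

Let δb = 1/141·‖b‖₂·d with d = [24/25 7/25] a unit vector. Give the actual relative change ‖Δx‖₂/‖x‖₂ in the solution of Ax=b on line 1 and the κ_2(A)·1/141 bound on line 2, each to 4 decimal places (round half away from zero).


2.4009
2.4009

largest singular value 3, smallest 25/2821
κ = σ_max/σ_min = 3/(25/2821) = 338.5200
bound on ‖Δx‖/‖x‖: κ·ε = 338.5200·1/141 = 2.4009
solve Ax = b  →  x = [0.8000 0.6000]
‖b‖₂ = 3.0000 and ‖x‖₂ = 1.0000
with δb = [0.0204 0.0060], A·Δx = δb → ‖Δx‖ = 2.4009
dividing the unrounded norms, ‖Δx‖/‖x‖ = 2.4009
realised/bound = 1 exactly: the bound is attained for this b and d


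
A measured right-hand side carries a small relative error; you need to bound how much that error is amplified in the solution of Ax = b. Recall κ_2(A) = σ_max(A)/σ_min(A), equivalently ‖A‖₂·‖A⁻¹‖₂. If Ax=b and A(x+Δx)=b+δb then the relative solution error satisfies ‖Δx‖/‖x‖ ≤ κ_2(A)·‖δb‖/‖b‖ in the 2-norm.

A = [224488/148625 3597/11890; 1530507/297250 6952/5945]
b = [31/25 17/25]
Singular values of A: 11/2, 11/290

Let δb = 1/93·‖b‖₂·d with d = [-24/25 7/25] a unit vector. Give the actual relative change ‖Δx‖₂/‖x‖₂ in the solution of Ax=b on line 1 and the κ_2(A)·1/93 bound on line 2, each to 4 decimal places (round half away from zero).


largest singular value 11/2, smallest 11/290
κ_2(A) = (11/2) / (11/290) = 145.0000
bound on ‖Δx‖/‖x‖: κ·ε = 145.0000·1/93 = 1.5591
solve Ax = b  →  x = [5.9645 -25.6807]
‖b‖₂ = 1.4142 and ‖x‖₂ = 26.3643
re-solving with b+δb shifts x by Δx of norm 0.4009
relative error = 0.0152
realised/bound (from unrounded values) ≈ 0.0098

0.0152
1.5591


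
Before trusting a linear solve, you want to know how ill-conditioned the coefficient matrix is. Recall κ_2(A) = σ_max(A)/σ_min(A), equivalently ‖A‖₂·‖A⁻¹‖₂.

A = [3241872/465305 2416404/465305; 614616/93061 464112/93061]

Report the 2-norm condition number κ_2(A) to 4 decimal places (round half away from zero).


320.9000

form AᵀA = [23725986624/257442025 17794219968/257442025; 17794219968/257442025 13346024976/257442025] with trace 1482880464/10297681 and determinant 2073600/10297681
solving λ² − 1482880464/10297681·λ + 2073600/10297681 = 0 gives λ = 144, 14400/10297681
σ_max=√144=12, σ_min=√(14400/10297681)=(120/3209) → κ = 320.9000


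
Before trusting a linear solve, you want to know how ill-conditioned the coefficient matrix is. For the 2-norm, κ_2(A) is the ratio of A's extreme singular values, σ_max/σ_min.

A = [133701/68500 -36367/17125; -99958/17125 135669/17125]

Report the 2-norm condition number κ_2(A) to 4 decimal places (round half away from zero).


34.2500

AᵀA = [284386537/7507600 -94571379/1876900; -94571379/1876900 31565818/469225]; tr = 31577585/300304, det = 2825761/300304
λ_max, λ_min = (31577585/300304 ± √993749525106849/90182492416)/2 = 1681/16, 1681/18769
σ_max=√(1681/16)=(41/4), σ_min=√(1681/18769)=(41/137) → κ = 34.2500


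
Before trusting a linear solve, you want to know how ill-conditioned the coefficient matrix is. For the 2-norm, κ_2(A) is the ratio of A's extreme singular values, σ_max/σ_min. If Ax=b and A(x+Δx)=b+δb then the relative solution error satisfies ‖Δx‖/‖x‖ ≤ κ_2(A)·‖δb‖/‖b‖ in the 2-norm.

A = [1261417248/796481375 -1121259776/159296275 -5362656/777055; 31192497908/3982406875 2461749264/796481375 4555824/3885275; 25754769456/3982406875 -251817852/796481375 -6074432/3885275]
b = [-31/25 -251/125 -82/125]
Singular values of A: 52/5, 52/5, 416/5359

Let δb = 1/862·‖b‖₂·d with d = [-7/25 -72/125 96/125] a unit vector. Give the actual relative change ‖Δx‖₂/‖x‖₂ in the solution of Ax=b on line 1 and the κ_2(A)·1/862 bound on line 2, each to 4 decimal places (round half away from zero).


0.0028
0.1554

largest singular value 52/5, smallest 416/5359
κ_2(A) = (52/5) / (416/5359) = 133.9750
κ_2(A)·‖δb‖/‖b‖ = 0.1554
solve Ax = b  →  x = [1.7473 -8.6419 9.3948]
2-norm of b is 2.4495; of x, 12.8840
δb = ε·‖b‖·d = [-0.0008 -0.0016 0.0022]; solving A·Δx = δb gives ‖Δx‖ = 0.0366
relative error = 0.0028
realised/bound (from unrounded values) ≈ 0.0183


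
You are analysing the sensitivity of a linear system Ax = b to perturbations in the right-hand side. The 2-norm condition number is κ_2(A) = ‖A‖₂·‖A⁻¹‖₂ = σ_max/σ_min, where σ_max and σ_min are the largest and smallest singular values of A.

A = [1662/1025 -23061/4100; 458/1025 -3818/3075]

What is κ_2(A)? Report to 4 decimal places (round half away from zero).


72.0000

AᵀA = [1768/625 -36281/3750; -36281/3750 2986033/90000]; tr = 5185/144, det = 1/4
solving λ² − 5185/144·λ + 1/4 = 0 gives λ = 36, 1/144
κ = σ_max/σ_min = 6/(1/12) = 72.0000


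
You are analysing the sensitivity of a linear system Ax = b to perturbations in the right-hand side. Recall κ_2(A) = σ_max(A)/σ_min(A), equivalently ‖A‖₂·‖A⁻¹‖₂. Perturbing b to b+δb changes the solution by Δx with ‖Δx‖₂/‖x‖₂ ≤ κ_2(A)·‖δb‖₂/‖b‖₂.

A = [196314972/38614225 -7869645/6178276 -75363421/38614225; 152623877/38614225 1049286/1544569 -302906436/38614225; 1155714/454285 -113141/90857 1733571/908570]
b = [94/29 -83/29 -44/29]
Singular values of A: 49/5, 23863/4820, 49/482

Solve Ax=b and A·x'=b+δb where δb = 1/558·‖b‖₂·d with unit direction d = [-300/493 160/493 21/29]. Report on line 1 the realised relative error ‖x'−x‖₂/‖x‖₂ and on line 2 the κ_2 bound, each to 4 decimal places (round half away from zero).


0.0021
0.1728

largest singular value 49/5, smallest 49/482
condition number: (49/5) ÷ (49/482) = 96.4000
worst-case relative error ≤ 96.4000 × 1/558 = 0.1728
solve Ax = b  →  x = [-11.8697 -36.4756 -8.7747]
2-norm of b is 4.5826; of x, 39.3491
δb = ε·‖b‖·d = [-0.0050 0.0027 0.0059]; solving A·Δx = δb gives ‖Δx‖ = 0.0808
realised ‖Δx‖/‖x‖ = 0.0021
so the bound overstates the realised error by a factor of ≈ 84.1495 (computed from the unrounded values)
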